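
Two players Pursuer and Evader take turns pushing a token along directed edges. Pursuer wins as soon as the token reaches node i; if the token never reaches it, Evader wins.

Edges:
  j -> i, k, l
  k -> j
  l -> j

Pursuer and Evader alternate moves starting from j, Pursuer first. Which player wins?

Track states (vertex, player-to-move).
A0 = {(i,Pursuer), (i,Evader)}
A1: add {(j,Pursuer)}.
(j,Pursuer) ∈ A1 ⇒ Pursuer forces the target.

Pursuer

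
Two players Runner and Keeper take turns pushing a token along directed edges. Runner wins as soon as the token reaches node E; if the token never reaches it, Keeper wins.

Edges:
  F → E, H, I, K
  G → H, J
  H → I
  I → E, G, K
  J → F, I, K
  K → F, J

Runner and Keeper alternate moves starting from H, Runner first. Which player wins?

Keeper

Track states (vertex, player-to-move).
A0 = {(E,Runner), (E,Keeper)}
A1: add {(F,Runner), (I,Runner)}.
A2: add {(H,Keeper)}.
A3: add {(G,Runner)}.
A4 = A3; e.g. (F,Keeper) stays out. (H,Runner) never enters ⇒ Keeper avoids the target.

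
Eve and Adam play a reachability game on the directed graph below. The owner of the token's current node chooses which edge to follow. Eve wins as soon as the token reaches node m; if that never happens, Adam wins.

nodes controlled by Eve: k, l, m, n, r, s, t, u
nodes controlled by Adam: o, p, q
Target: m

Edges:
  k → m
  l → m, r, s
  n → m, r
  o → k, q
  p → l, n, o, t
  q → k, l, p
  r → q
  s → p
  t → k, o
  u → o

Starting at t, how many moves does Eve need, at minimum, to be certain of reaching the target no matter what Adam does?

A0 = {m}
A1: add {k, l, n} — k (Eve) has k→m; l (Eve) has l→m; n (Eve) has n→m.
A2: add {t} — t (Eve) has t→k.
A3 = A2; e.g. o (Adam) can still go to q. Fixed point.
t enters the attractor at level 2, so Eve can force the target in 2 moves from there.

2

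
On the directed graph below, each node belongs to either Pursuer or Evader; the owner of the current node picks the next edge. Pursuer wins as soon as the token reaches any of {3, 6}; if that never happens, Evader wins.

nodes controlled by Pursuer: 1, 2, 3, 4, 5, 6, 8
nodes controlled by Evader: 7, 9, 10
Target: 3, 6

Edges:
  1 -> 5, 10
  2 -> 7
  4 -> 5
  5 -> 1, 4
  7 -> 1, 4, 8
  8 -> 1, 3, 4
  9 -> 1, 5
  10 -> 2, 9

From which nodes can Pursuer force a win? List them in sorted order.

3, 6, 8

A0 = {3, 6}
A1: add {8} — 8 (Pursuer) has 8→3.
A2 = A1; e.g. 1 (Pursuer) has no edge into A1. Fixed point.
Pursuer's winning region = {3, 6, 8}.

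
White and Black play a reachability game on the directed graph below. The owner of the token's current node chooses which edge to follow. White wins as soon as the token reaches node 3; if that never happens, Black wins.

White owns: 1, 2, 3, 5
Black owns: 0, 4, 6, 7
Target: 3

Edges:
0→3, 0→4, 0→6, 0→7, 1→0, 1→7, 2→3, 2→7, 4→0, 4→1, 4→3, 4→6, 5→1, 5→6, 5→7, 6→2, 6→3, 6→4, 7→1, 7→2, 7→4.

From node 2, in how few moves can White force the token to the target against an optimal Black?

1

A0 = {3}
A1: add {2} — 2 (White) has 2→3.
A2 = A1; e.g. 0 (Black) can still go to 4. Fixed point.
2 enters the attractor at level 1, so White can force the target in 1 move from there.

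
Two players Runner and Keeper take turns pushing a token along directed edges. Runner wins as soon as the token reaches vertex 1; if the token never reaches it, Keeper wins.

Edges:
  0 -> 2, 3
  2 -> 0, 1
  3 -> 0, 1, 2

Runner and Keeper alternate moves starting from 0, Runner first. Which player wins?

Track states (vertex, player-to-move).
A0 = {(1,Runner), (1,Keeper)}
A1: add {(2,Runner), (3,Runner)}.
A2: add {(0,Keeper)}.
A3 = A2; e.g. (0,Runner) stays out. (0,Runner) never enters ⇒ Keeper avoids the target.

Keeper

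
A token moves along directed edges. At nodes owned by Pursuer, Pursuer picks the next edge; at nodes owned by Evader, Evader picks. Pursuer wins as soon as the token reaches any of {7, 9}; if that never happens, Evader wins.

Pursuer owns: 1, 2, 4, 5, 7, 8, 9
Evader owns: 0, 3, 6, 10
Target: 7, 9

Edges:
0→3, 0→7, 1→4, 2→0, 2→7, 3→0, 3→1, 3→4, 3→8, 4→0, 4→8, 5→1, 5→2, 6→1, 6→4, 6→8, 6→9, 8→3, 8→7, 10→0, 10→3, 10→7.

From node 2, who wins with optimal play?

Pursuer

A0 = {7, 9}
A1: add {2, 8} — 2 (Pursuer) has 2→7; 8 (Pursuer) has 8→7.
2 ∈ A1, so Pursuer can force the target.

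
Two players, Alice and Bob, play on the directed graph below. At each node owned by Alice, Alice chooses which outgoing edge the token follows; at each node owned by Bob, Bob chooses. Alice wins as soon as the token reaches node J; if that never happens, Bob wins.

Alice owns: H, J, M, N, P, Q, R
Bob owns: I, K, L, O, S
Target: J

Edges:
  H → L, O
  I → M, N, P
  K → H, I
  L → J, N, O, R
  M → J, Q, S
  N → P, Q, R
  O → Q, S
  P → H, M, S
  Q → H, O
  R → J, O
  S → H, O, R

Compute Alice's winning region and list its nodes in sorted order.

I, J, M, N, P, R

A0 = {J}
A1: add {M, R} — M (Alice) has M→J; R (Alice) has R→J.
A2: add {N, P} — N (Alice) has N→R; P (Alice) has P→M.
A3: add {I} — I (Bob): all of {M, N, P} already in.
A4 = A3; e.g. H (Alice) has no edge into A3. Fixed point.
Alice's winning region = {I, J, M, N, P, R}.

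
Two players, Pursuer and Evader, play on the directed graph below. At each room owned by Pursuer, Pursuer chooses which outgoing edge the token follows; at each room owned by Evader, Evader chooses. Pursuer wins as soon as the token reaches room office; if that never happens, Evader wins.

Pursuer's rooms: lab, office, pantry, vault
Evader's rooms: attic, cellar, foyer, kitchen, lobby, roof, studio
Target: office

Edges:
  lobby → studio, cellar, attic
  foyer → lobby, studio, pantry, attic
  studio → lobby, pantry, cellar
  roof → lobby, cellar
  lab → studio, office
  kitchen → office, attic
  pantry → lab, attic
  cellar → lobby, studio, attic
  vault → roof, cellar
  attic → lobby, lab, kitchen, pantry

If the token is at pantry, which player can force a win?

Pursuer

A0 = {office}
A1: add {lab} — lab (Pursuer) has lab→office.
A2: add {pantry} — pantry (Pursuer) has pantry→lab.
A3 = A2; e.g. lobby (Evader) can still go to studio. Fixed point.
pantry ∈ A2, so Pursuer can force the target.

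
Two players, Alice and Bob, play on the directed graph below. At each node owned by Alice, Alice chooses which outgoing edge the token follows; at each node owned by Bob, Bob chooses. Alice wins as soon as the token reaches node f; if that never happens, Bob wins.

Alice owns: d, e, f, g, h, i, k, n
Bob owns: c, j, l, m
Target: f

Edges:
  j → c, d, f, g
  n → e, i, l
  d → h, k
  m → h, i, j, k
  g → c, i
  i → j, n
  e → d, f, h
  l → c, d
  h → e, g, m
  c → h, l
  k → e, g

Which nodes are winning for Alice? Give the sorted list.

A0 = {f}
A1: add {e} — e (Alice) has e→f.
A2: add {h, k, n} — h (Alice) has h→e; k (Alice) has k→e; n (Alice) has n→e.
A3: add {d, i} — d (Alice) has d→h; i (Alice) has i→n.
A4: add {g} — g (Alice) has g→i.
A5 = A4; e.g. c (Bob) can still go to l. Fixed point.
Alice's winning region = {d, e, f, g, h, i, k, n}.

d, e, f, g, h, i, k, n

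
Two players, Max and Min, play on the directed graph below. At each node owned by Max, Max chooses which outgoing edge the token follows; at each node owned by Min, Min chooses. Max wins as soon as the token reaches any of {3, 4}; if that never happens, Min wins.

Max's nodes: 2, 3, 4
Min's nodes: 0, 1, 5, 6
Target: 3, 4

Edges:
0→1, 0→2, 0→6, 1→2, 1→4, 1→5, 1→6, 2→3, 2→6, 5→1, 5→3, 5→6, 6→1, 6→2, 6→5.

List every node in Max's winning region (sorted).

A0 = {3, 4}
A1: add {2} — 2 (Max) has 2→3.
A2 = A1; e.g. 0 (Min) can still go to 1. Fixed point.
Max's winning region = {2, 3, 4}.

2, 3, 4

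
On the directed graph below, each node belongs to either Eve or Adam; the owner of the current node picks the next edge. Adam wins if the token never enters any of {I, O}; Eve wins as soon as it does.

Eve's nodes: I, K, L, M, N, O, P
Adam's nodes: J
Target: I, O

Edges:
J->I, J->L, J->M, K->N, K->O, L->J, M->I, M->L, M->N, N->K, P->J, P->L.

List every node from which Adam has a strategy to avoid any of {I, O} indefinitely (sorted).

A0 = {I, O}
A1: add {K, M} — K (Eve) has K→O; M (Eve) has M→I.
A2: add {N} — N (Eve) has N→K.
A3 = A2; e.g. J (Adam) can still go to L. Fixed point.
Eve's attractor = {I, K, M, N, O}; Adam avoids the target exactly from the complement.

J, L, P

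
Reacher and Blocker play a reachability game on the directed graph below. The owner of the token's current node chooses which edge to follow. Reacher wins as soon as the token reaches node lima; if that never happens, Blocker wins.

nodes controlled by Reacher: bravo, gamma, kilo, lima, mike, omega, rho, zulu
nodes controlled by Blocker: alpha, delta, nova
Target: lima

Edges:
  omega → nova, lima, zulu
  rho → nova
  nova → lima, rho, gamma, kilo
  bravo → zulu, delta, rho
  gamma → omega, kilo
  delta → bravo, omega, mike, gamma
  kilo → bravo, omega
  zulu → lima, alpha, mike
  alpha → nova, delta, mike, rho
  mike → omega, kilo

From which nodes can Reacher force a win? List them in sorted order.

bravo, delta, gamma, kilo, lima, mike, omega, zulu

A0 = {lima}
A1: add {omega, zulu} — zulu (Reacher) has zulu→lima; omega (Reacher) has omega→lima.
A2: add {bravo, gamma, kilo, mike} — bravo (Reacher) has bravo→zulu; mike (Reacher) has mike→omega; gamma (Reacher) has gamma→omega; kilo (Reacher) has kilo→omega.
A3: add {delta} — delta (Blocker): all of {bravo, omega, mike, gamma} already in.
A4 = A3; e.g. nova (Blocker) can still go to rho. Fixed point.
Reacher's winning region = {bravo, delta, gamma, kilo, lima, mike, omega, zulu}.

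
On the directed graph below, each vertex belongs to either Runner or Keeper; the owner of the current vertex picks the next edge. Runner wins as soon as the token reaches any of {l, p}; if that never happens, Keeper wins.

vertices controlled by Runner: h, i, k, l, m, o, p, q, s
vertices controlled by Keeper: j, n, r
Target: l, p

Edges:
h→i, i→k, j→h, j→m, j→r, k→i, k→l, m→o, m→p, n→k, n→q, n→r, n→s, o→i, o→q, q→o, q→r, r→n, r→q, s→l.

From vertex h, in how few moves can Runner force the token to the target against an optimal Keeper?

A0 = {l, p}
A1: add {k, m, s} — k (Runner) has k→l; m (Runner) has m→p; s (Runner) has s→l.
A2: add {i} — i (Runner) has i→k.
A3: add {h, o} — h (Runner) has h→i; o (Runner) has o→i.
h enters the attractor at level 3, so Runner can force the target in 3 moves from there.

3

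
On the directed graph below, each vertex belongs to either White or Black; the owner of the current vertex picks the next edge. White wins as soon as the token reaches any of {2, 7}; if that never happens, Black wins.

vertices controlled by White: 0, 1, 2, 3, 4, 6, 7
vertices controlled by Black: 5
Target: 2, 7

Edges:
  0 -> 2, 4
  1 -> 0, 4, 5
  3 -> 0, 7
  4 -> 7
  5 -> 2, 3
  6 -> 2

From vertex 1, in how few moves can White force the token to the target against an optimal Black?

A0 = {2, 7}
A1: add {0, 3, 4, 6} — 0 (White) has 0→2; 3 (White) has 3→7; 4 (White) has 4→7; 6 (White) has 6→2.
A2: add {1, 5} — 1 (White) has 1→0; 5 (Black): all of {2, 3} already in.
A2 = all vertices. Fixed point.
1 enters the attractor at level 2, so White can force the target in 2 moves from there.

2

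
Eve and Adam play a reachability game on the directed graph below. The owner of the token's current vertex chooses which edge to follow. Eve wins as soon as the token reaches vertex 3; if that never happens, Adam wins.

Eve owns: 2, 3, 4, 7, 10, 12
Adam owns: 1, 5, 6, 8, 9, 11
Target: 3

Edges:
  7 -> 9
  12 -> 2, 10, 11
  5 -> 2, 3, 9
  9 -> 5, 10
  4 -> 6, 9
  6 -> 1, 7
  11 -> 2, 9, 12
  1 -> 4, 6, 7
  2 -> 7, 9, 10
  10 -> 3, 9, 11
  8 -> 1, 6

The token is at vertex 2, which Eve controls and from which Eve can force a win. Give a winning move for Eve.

A0 = {3}
A1: add {10} — 10 (Eve) has 10→3.
A2: add {2, 12} — 2 (Eve) has 2→10; 12 (Eve) has 12→10.
A3 = A2; e.g. 1 (Adam) can still go to 4. Fixed point.
From 2, successor 10 is in the attractor (rank 1); the other successors 7, 9 are not.

10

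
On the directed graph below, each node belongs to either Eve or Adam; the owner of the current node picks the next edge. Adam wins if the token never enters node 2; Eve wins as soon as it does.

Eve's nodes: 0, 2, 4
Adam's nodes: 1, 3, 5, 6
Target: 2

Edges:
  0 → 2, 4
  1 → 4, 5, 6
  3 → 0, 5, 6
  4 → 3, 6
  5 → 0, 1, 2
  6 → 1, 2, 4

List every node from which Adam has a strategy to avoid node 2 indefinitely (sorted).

1, 3, 4, 5, 6

A0 = {2}
A1: add {0} — 0 (Eve) has 0→2.
A2 = A1; e.g. 1 (Adam) can still go to 4. Fixed point.
Eve's attractor = {0, 2}; Adam avoids the target exactly from the complement.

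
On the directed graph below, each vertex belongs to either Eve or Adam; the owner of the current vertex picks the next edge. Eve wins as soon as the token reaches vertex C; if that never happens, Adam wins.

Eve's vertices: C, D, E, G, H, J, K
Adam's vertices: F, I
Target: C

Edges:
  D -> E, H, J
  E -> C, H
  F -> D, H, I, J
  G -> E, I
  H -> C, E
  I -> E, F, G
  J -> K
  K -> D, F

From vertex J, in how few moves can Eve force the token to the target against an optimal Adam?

A0 = {C}
A1: add {E, H} — E (Eve) has E→C; H (Eve) has H→C.
A2: add {D, G} — D (Eve) has D→E; G (Eve) has G→E.
A3: add {K} — K (Eve) has K→D.
A4: add {J} — J (Eve) has J→K.
A5 = A4; e.g. F (Adam) can still go to I. Fixed point.
J enters the attractor at level 4, so Eve can force the target in 4 moves from there.

4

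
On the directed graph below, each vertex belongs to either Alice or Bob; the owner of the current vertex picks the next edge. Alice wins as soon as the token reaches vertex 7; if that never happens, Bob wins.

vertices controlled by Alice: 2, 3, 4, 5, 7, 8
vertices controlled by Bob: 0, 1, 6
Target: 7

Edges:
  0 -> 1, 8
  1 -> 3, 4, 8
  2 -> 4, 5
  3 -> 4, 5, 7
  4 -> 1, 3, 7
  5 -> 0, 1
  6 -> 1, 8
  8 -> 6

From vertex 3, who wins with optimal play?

A0 = {7}
A1: add {3, 4} — 3 (Alice) has 3→7; 4 (Alice) has 4→7.
3 ∈ A1, so Alice can force the target.

Alice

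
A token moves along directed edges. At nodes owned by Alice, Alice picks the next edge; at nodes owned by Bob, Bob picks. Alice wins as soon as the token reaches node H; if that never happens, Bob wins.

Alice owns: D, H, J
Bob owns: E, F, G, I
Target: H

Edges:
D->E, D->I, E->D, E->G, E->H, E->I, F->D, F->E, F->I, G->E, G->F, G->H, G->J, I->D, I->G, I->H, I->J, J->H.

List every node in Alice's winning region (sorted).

A0 = {H}
A1: add {J} — J (Alice) has J→H.
A2 = A1; e.g. D (Alice) has no edge into A1. Fixed point.
Alice's winning region = {H, J}.

H, J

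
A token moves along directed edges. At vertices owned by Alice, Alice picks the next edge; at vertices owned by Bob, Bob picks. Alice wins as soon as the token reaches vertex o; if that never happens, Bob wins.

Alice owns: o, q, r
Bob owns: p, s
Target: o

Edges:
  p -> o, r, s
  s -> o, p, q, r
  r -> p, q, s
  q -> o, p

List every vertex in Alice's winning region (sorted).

o, q, r

A0 = {o}
A1: add {q} — q (Alice) has q→o.
A2: add {r} — r (Alice) has r→q.
A3 = A2; e.g. p (Bob) can still go to s. Fixed point.
Alice's winning region = {o, q, r}.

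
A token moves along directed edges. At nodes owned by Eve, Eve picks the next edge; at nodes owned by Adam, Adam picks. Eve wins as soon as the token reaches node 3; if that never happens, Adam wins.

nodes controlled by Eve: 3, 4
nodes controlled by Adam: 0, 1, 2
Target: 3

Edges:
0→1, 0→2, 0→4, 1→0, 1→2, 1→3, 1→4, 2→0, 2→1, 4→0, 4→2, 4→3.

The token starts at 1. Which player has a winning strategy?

Adam

A0 = {3}
A1: add {4} — 4 (Eve) has 4→3.
A2 = A1; e.g. 0 (Adam) can still go to 1. Fixed point.
1 never enters the attractor, so Adam can avoid the target forever.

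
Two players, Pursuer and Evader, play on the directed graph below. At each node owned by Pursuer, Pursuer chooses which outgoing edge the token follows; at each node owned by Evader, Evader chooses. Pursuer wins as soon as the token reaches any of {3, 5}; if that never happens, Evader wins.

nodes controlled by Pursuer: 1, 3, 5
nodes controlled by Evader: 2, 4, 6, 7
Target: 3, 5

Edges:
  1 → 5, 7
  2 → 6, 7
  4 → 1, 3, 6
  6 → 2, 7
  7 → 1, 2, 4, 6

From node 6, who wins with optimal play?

A0 = {3, 5}
A1: add {1} — 1 (Pursuer) has 1→5.
A2 = A1; e.g. 2 (Evader) can still go to 6. Fixed point.
6 never enters the attractor, so Evader can avoid the target forever.

Evader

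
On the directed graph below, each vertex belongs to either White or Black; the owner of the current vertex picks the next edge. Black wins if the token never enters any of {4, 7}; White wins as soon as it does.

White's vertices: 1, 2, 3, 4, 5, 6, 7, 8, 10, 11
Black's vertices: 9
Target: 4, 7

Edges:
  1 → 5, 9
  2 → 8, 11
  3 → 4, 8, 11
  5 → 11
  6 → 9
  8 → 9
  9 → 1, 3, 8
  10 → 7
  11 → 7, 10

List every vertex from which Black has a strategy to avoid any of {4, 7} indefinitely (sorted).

A0 = {4, 7}
A1: add {3, 10, 11} — 3 (White) has 3→4; 10 (White) has 10→7; 11 (White) has 11→7.
A2: add {2, 5} — 2 (White) has 2→11; 5 (White) has 5→11.
A3: add {1} — 1 (White) has 1→5.
A4 = A3; e.g. 6 (White) has no edge into A3. Fixed point.
White's attractor = {1, 2, 3, 4, 5, 7, 10, 11}; Black avoids the target exactly from the complement.

6, 8, 9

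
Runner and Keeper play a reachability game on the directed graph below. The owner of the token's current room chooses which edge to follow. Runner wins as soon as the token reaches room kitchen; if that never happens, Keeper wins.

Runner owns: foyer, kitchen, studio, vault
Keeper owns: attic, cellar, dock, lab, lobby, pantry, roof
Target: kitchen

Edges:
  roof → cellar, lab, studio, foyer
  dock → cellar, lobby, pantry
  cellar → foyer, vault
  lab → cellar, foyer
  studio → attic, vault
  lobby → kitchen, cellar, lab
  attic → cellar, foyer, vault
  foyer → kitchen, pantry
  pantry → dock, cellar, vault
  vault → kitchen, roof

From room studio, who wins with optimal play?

A0 = {kitchen}
A1: add {foyer, vault} — foyer (Runner) has foyer→kitchen; vault (Runner) has vault→kitchen.
A2: add {cellar, studio} — cellar (Keeper): all of {foyer, vault} already in; studio (Runner) has studio→vault.
studio ∈ A2, so Runner can force the target.

Runner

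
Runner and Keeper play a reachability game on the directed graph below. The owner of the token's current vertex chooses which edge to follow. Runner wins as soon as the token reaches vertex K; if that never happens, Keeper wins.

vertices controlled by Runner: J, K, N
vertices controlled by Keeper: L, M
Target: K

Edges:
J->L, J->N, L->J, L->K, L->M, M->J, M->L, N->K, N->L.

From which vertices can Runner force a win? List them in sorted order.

A0 = {K}
A1: add {N} — N (Runner) has N→K.
A2: add {J} — J (Runner) has J→N.
A3 = A2; e.g. L (Keeper) can still go to M. Fixed point.
Runner's winning region = {J, K, N}.

J, K, N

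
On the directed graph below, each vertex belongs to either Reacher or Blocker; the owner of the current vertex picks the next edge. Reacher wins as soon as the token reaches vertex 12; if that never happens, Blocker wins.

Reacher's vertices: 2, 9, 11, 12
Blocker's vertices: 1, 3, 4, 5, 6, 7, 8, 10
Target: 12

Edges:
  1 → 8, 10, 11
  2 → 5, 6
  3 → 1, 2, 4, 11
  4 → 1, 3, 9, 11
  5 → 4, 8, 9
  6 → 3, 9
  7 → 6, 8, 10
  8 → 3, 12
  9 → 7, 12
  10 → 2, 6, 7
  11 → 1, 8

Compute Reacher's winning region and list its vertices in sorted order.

9, 12

A0 = {12}
A1: add {9} — 9 (Reacher) has 9→12.
A2 = A1; e.g. 1 (Blocker) can still go to 8. Fixed point.
Reacher's winning region = {9, 12}.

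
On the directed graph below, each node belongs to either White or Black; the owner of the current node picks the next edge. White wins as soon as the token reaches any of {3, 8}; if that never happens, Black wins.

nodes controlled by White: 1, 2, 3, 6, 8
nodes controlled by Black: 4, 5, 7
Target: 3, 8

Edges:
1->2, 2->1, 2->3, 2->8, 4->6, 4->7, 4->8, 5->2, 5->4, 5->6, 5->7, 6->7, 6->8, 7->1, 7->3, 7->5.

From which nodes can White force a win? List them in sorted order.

A0 = {3, 8}
A1: add {2, 6} — 2 (White) has 2→3; 6 (White) has 6→8.
A2: add {1} — 1 (White) has 1→2.
A3 = A2; e.g. 4 (Black) can still go to 7. Fixed point.
White's winning region = {1, 2, 3, 6, 8}.

1, 2, 3, 6, 8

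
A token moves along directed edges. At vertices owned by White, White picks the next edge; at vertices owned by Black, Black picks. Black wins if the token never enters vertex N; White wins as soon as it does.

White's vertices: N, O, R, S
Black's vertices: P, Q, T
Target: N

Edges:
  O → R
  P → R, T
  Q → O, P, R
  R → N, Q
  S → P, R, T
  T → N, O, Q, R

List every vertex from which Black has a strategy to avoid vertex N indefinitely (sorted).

P, Q, T

A0 = {N}
A1: add {R} — R (White) has R→N.
A2: add {O, S} — O (White) has O→R; S (White) has S→R.
A3 = A2; e.g. P (Black) can still go to T. Fixed point.
White's attractor = {N, O, R, S}; Black avoids the target exactly from the complement.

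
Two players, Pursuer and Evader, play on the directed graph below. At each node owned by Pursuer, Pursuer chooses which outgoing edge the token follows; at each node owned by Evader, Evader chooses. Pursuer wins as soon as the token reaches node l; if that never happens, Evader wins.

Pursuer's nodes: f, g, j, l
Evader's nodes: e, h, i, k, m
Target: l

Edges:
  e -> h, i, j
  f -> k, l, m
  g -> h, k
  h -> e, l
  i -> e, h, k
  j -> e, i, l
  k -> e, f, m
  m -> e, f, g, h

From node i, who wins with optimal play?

A0 = {l}
A1: add {f, j} — f (Pursuer) has f→l; j (Pursuer) has j→l.
A2 = A1; e.g. e (Evader) can still go to h. Fixed point.
i never enters the attractor, so Evader can avoid the target forever.

Evader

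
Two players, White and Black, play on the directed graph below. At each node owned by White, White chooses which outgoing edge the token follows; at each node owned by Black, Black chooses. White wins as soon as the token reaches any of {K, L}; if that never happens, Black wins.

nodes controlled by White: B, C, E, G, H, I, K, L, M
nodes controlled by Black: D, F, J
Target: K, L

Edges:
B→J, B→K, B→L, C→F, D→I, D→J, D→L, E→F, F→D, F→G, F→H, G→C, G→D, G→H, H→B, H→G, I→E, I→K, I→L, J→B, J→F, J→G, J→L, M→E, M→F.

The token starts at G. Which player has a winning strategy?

A0 = {K, L}
A1: add {B, I} — B (White) has B→K; I (White) has I→K.
A2: add {H} — H (White) has H→B.
A3: add {G} — G (White) has G→H.
A4 = A3; e.g. C (White) has no edge into A3. Fixed point.
G ∈ A3, so White can force the target.

White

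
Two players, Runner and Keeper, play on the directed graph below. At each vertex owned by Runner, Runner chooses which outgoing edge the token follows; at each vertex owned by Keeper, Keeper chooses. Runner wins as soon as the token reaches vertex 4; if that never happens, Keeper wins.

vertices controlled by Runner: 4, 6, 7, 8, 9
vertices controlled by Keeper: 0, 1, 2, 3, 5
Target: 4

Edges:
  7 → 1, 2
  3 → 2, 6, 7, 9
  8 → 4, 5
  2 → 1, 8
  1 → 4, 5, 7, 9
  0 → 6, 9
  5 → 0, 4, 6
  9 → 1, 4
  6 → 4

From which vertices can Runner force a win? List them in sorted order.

A0 = {4}
A1: add {6, 8, 9} — 6 (Runner) has 6→4; 8 (Runner) has 8→4; 9 (Runner) has 9→4.
A2: add {0} — 0 (Keeper): all of {6, 9} already in.
A3: add {5} — 5 (Keeper): all of {0, 4, 6} already in.
A4 = A3; e.g. 1 (Keeper) can still go to 7. Fixed point.
Runner's winning region = {0, 4, 5, 6, 8, 9}.

0, 4, 5, 6, 8, 9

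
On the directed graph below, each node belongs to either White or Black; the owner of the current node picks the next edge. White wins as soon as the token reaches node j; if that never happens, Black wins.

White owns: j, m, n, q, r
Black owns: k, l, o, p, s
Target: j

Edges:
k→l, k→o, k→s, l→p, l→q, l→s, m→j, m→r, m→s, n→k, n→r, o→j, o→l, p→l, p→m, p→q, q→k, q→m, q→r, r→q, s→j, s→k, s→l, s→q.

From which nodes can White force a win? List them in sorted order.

A0 = {j}
A1: add {m} — m (White) has m→j.
A2: add {q} — q (White) has q→m.
A3: add {r} — r (White) has r→q.
A4: add {n} — n (White) has n→r.
A5 = A4; e.g. k (Black) can still go to l. Fixed point.
White's winning region = {j, m, n, q, r}.

j, m, n, q, r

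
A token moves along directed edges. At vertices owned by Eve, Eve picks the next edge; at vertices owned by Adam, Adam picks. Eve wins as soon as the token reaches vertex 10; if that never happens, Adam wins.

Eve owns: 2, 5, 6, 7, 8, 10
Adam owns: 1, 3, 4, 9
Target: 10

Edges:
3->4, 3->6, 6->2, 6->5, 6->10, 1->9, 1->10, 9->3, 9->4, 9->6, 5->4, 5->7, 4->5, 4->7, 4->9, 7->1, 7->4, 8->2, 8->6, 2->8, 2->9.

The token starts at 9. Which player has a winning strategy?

Adam

A0 = {10}
A1: add {6} — 6 (Eve) has 6→10.
A2: add {8} — 8 (Eve) has 8→6.
A3: add {2} — 2 (Eve) has 2→8.
A4 = A3; e.g. 1 (Adam) can still go to 9. Fixed point.
9 never enters the attractor, so Adam can avoid the target forever.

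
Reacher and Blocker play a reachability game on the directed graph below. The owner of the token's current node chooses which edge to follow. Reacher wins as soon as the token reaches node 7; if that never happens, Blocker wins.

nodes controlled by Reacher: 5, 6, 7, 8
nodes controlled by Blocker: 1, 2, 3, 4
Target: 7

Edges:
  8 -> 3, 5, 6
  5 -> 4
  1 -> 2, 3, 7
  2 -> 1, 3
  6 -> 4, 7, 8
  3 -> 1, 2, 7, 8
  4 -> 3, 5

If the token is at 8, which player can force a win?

A0 = {7}
A1: add {6} — 6 (Reacher) has 6→7.
A2: add {8} — 8 (Reacher) has 8→6.
A3 = A2; e.g. 1 (Blocker) can still go to 2. Fixed point.
8 ∈ A2, so Reacher can force the target.

Reacher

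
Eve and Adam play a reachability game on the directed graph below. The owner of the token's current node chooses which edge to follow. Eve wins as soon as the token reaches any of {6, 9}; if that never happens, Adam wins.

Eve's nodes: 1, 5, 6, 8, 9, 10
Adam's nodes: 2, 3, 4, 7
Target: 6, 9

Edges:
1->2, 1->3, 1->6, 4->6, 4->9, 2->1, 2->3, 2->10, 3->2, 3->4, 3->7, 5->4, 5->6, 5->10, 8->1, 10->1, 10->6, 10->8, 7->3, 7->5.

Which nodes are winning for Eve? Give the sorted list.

A0 = {6, 9}
A1: add {1, 4, 5, 10} — 1 (Eve) has 1→6; 4 (Adam): all of {6, 9} already in; 5 (Eve) has 5→6; 10 (Eve) has 10→6.
A2: add {8} — 8 (Eve) has 8→1.
A3 = A2; e.g. 2 (Adam) can still go to 3. Fixed point.
Eve's winning region = {1, 4, 5, 6, 8, 9, 10}.

1, 4, 5, 6, 8, 9, 10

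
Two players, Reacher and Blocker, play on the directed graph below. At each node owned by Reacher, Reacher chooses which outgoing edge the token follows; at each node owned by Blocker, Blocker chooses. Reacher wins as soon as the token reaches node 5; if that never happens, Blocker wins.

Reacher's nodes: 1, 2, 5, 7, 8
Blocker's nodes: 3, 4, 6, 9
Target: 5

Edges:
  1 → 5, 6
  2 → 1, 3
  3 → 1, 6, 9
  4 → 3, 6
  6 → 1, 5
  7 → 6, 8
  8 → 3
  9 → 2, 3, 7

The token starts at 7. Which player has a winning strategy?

A0 = {5}
A1: add {1} — 1 (Reacher) has 1→5.
A2: add {2, 6} — 2 (Reacher) has 2→1; 6 (Blocker): all of {1, 5} already in.
A3: add {7} — 7 (Reacher) has 7→6.
A4 = A3; e.g. 3 (Blocker) can still go to 9. Fixed point.
7 ∈ A3, so Reacher can force the target.

Reacher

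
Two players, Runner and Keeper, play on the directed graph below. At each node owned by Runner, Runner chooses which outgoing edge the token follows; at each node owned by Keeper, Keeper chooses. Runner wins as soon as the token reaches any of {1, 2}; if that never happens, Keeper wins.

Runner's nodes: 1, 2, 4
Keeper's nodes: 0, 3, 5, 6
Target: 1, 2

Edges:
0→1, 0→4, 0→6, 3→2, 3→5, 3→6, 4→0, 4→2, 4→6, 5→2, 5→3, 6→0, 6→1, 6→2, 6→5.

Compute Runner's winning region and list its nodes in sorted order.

1, 2, 4

A0 = {1, 2}
A1: add {4} — 4 (Runner) has 4→2.
A2 = A1; e.g. 0 (Keeper) can still go to 6. Fixed point.
Runner's winning region = {1, 2, 4}.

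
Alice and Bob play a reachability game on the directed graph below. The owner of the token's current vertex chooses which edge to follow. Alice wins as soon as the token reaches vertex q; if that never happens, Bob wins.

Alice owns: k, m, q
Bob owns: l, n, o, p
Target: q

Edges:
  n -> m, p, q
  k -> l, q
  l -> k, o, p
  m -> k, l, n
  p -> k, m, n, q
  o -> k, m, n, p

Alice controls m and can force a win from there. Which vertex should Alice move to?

k

A0 = {q}
A1: add {k} — k (Alice) has k→q.
A2: add {m} — m (Alice) has m→k.
A3 = A2; e.g. l (Bob) can still go to o. Fixed point.
From m, successor k is in the attractor (rank 1); the other successors l, n are not.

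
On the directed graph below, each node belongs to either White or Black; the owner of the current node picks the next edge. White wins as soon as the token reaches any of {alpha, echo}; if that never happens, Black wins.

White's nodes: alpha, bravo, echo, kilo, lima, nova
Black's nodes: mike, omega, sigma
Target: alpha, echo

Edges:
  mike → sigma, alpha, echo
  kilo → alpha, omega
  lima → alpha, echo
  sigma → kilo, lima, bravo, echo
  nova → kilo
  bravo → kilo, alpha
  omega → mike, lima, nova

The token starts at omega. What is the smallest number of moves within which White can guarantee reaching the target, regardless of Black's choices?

4

A0 = {alpha, echo}
A1: add {bravo, kilo, lima} — kilo (White) has kilo→alpha; lima (White) has lima→alpha; bravo (White) has bravo→alpha.
A2: add {nova, sigma} — sigma (Black): all of {kilo, lima, bravo, echo} already in; nova (White) has nova→kilo.
A3: add {mike} — mike (Black): all of {sigma, alpha, echo} already in.
A4: add {omega} — omega (Black): all of {mike, lima, nova} already in.
A4 = all vertices. Fixed point.
omega enters the attractor at level 4, so White can force the target in 4 moves from there.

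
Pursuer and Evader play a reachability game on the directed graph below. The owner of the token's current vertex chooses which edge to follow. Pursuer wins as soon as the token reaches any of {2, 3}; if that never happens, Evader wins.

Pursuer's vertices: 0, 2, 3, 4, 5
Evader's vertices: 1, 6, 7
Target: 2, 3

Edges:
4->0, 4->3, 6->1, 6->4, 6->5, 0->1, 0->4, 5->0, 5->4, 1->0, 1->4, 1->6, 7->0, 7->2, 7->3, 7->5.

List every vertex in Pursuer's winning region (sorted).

0, 2, 3, 4, 5, 7

A0 = {2, 3}
A1: add {4} — 4 (Pursuer) has 4→3.
A2: add {0, 5} — 0 (Pursuer) has 0→4; 5 (Pursuer) has 5→4.
A3: add {7} — 7 (Evader): all of {0, 2, 3, 5} already in.
A4 = A3; e.g. 1 (Evader) can still go to 6. Fixed point.
Pursuer's winning region = {0, 2, 3, 4, 5, 7}.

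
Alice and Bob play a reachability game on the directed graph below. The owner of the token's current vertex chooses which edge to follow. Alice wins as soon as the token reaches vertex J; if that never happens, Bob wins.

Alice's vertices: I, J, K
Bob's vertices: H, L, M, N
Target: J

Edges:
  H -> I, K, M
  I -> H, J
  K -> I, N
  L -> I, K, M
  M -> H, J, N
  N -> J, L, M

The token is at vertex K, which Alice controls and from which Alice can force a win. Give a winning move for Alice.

A0 = {J}
A1: add {I} — I (Alice) has I→J.
A2: add {K} — K (Alice) has K→I.
A3 = A2; e.g. H (Bob) can still go to M. Fixed point.
From K, successor I is in the attractor (rank 1); the other successor N is not.

I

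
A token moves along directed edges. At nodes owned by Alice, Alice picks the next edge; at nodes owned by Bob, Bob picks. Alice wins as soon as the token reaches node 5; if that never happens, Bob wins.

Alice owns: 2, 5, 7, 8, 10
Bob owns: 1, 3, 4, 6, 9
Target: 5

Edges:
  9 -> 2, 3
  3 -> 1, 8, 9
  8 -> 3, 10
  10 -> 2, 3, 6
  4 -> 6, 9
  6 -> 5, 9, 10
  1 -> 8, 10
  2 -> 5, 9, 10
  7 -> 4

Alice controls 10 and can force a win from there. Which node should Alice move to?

2

A0 = {5}
A1: add {2} — 2 (Alice) has 2→5.
A2: add {10} — 10 (Alice) has 10→2.
A3: add {8} — 8 (Alice) has 8→10.
A4: add {1} — 1 (Bob): all of {8, 10} already in.
A5 = A4; e.g. 3 (Bob) can still go to 9. Fixed point.
From 10, successor 2 is in the attractor (rank 1); the other successors 3, 6 are not.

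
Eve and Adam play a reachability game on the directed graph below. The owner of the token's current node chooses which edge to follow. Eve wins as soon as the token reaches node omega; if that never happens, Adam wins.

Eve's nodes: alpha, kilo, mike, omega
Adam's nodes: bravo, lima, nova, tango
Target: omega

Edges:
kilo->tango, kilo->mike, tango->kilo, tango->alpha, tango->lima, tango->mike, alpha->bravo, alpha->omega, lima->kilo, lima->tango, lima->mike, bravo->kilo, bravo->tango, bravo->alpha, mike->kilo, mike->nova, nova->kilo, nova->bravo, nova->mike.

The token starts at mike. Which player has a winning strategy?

Adam

A0 = {omega}
A1: add {alpha} — alpha (Eve) has alpha→omega.
A2 = A1; e.g. kilo (Eve) has no edge into A1. Fixed point.
mike never enters the attractor, so Adam can avoid the target forever.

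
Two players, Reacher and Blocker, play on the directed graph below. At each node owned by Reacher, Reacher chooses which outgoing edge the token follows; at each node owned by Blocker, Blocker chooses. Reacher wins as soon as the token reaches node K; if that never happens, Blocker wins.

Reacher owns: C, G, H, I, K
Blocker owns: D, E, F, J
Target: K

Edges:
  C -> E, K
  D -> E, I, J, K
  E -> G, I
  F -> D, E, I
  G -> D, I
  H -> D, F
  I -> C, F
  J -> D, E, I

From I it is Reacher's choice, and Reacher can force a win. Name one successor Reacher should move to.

C

A0 = {K}
A1: add {C} — C (Reacher) has C→K.
A2: add {I} — I (Reacher) has I→C.
A3: add {G} — G (Reacher) has G→I.
A4: add {E} — E (Blocker): all of {G, I} already in.
A5 = A4; e.g. D (Blocker) can still go to J. Fixed point.
From I, successor C is in the attractor (rank 1); the other successor F is not.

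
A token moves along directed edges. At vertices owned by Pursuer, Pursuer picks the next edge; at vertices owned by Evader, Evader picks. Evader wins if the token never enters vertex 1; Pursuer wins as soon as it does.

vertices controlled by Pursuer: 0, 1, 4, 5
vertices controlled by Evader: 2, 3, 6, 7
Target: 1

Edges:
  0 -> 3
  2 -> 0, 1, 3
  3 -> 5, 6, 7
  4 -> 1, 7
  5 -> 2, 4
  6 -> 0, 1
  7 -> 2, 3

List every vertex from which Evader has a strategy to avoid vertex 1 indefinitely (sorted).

A0 = {1}
A1: add {4} — 4 (Pursuer) has 4→1.
A2: add {5} — 5 (Pursuer) has 5→4.
A3 = A2; e.g. 0 (Pursuer) has no edge into A2. Fixed point.
Pursuer's attractor = {1, 4, 5}; Evader avoids the target exactly from the complement.

0, 2, 3, 6, 7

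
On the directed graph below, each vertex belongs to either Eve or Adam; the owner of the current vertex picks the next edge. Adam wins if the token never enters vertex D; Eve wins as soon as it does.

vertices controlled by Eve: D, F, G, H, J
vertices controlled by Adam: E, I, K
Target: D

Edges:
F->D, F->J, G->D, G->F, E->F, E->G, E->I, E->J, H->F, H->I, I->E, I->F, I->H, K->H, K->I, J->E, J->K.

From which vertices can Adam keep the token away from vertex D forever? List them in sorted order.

A0 = {D}
A1: add {F, G} — F (Eve) has F→D; G (Eve) has G→D.
A2: add {H} — H (Eve) has H→F.
A3 = A2; e.g. E (Adam) can still go to I. Fixed point.
Eve's attractor = {D, F, G, H}; Adam avoids the target exactly from the complement.

E, I, J, K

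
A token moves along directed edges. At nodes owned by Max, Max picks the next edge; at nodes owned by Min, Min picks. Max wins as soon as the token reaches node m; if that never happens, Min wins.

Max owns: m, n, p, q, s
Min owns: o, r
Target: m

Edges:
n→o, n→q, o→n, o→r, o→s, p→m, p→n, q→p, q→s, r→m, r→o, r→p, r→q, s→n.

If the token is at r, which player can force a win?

A0 = {m}
A1: add {p} — p (Max) has p→m.
A2: add {q} — q (Max) has q→p.
A3: add {n} — n (Max) has n→q.
A4: add {s} — s (Max) has s→n.
A5 = A4; e.g. o (Min) can still go to r. Fixed point.
r never enters the attractor, so Min can avoid the target forever.

Min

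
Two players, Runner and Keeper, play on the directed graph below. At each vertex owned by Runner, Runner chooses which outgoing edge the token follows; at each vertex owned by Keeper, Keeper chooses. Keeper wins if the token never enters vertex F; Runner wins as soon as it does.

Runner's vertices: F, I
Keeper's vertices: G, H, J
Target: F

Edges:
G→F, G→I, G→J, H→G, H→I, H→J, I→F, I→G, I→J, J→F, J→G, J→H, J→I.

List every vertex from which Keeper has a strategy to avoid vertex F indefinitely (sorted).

A0 = {F}
A1: add {I} — I (Runner) has I→F.
A2 = A1; e.g. G (Keeper) can still go to J. Fixed point.
Runner's attractor = {F, I}; Keeper avoids the target exactly from the complement.

G, H, J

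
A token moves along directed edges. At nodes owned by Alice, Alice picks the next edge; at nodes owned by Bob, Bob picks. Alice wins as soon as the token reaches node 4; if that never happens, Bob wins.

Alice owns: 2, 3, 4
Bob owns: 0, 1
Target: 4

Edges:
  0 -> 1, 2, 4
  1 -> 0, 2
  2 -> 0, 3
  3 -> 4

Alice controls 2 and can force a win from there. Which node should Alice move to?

3

A0 = {4}
A1: add {3} — 3 (Alice) has 3→4.
A2: add {2} — 2 (Alice) has 2→3.
A3 = A2; e.g. 0 (Bob) can still go to 1. Fixed point.
From 2, successor 3 is in the attractor (rank 1); the other successor 0 is not.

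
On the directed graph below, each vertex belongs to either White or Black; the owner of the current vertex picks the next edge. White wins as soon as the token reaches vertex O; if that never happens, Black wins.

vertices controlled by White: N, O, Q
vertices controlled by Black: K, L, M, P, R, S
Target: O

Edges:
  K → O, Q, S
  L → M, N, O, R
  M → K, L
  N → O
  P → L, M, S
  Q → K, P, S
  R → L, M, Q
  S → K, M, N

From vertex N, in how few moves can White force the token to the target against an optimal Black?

1

A0 = {O}
A1: add {N} — N (White) has N→O.
A2 = A1; e.g. K (Black) can still go to Q. Fixed point.
N enters the attractor at level 1, so White can force the target in 1 move from there.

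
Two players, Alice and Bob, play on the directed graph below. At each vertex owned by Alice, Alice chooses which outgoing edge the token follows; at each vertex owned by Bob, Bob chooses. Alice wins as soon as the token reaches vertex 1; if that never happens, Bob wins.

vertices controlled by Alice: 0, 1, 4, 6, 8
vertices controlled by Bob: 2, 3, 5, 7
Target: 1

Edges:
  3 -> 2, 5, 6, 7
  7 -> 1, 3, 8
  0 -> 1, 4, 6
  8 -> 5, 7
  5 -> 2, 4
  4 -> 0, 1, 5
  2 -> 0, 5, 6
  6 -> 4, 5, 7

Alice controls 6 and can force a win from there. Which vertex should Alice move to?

4

A0 = {1}
A1: add {0, 4} — 0 (Alice) has 0→1; 4 (Alice) has 4→1.
A2: add {6} — 6 (Alice) has 6→4.
A3 = A2; e.g. 2 (Bob) can still go to 5. Fixed point.
From 6, successor 4 is in the attractor (rank 1); the other successors 5, 7 are not.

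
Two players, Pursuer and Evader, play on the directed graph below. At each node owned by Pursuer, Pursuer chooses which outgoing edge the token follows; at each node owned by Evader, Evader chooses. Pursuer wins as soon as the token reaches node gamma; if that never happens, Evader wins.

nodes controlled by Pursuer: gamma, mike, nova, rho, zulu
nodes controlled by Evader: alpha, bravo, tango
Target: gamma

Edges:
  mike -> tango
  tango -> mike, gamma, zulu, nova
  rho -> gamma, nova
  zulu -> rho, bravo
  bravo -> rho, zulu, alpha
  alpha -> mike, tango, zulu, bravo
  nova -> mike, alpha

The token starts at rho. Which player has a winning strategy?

A0 = {gamma}
A1: add {rho} — rho (Pursuer) has rho→gamma.
rho ∈ A1, so Pursuer can force the target.

Pursuer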